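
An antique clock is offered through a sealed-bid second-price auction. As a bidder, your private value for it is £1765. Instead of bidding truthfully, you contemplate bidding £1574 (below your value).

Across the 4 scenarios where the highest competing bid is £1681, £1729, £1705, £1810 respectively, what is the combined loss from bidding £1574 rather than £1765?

£180

The deviation costs you only when the competing bid falls strictly between £1574 and £1765; elsewhere both bids give the same outcome.
£1681: truthful payoff £84, deviation payoff £0 → loss £84.
£1729: truthful payoff £36, deviation payoff £0 → loss £36.
£1705: truthful payoff £60, deviation payoff £0 → loss £60.
£1810: outcomes coincide → loss £0.
Total loss = £84 + £36 + £60 = £180.
Truthful bidding weakly dominates here: raising your bid can only win items priced above your value, and lowering it can only forfeit items priced below.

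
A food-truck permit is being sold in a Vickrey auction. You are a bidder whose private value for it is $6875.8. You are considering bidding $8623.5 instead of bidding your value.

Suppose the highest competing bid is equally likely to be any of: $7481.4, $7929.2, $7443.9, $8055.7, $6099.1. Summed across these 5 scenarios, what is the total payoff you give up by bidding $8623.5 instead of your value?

$3407

The deviation costs you only when the competing bid falls strictly between $6875.8 and $8623.5; elsewhere both bids give the same outcome.
$7481.4: truthful payoff $0, deviation payoff −$605.6 → loss $605.6.
$7929.2: truthful payoff $0, deviation payoff −$1053.4 → loss $1053.4.
$7443.9: truthful payoff $0, deviation payoff −$568.1 → loss $568.1.
$8055.7: truthful payoff $0, deviation payoff −$1179.9 → loss $1179.9.
$6099.1: outcomes coincide → loss $0.
Total loss = $605.6 + $1053.4 + $568.1 + $1179.9 = $3407.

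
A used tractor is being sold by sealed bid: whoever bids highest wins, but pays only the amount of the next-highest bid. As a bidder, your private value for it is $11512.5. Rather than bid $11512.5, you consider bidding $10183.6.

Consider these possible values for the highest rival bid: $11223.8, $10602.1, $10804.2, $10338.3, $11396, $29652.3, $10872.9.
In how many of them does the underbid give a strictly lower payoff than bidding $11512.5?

6

The deviation hurts exactly when the highest competing bid lies strictly between $10183.6 and $11512.5 — underbidding then forfeits a profitable win.
$11223.8: inside the interval → strictly worse (loss $288.7).
$10602.1: inside the interval → strictly worse (loss $910.4).
$10804.2: inside the interval → strictly worse (loss $708.3).
$10338.3: inside the interval → strictly worse (loss $1174.2).
$11396: inside the interval → strictly worse (loss $116.5).
$29652.3: above both → same outcome either way.
$10872.9: inside the interval → strictly worse (loss $639.6).
Count: 6.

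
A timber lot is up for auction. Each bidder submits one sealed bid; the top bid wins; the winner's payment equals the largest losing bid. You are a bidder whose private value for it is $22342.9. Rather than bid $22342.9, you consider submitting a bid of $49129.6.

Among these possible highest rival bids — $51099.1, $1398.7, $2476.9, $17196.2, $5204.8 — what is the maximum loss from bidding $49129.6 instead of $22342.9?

$51099.1: same outcome either way → loss $0.
$1398.7: same outcome either way → loss $0.
$2476.9: same outcome either way → loss $0.
$17196.2: same outcome either way → loss $0.
$5204.8: same outcome either way → loss $0.
Maximum loss: $0.

$0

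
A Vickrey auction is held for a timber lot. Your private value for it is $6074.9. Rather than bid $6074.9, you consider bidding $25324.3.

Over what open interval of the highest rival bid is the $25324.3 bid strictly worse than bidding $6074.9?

($6074.9, $25324.3)

If the competing bid is below $6074.9, both bids win at the same price — no difference.
If it is above $25324.3, both bids lose — no difference.
If it lies strictly between $6074.9 and $25324.3, bidding your value loses (payoff 0) while bidding $25324.3 wins at a price above your value (payoff negative).
So the deviation strictly hurts on the open interval ($6074.9, $25324.3).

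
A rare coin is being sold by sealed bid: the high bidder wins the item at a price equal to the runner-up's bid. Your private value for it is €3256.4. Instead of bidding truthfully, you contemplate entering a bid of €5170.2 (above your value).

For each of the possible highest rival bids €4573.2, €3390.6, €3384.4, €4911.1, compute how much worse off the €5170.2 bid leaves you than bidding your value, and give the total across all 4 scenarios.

The deviation costs you only when the competing bid falls strictly between €3256.4 and €5170.2; elsewhere both bids give the same outcome.
€4573.2: truthful payoff €0, deviation payoff −€1316.8 → loss €1316.8.
€3390.6: truthful payoff €0, deviation payoff −€134.2 → loss €134.2.
€3384.4: truthful payoff €0, deviation payoff −€128 → loss €128.
€4911.1: truthful payoff €0, deviation payoff −€1654.7 → loss €1654.7.
Total loss = €1316.8 + €134.2 + €128 + €1654.7 = €3233.7.

€3233.7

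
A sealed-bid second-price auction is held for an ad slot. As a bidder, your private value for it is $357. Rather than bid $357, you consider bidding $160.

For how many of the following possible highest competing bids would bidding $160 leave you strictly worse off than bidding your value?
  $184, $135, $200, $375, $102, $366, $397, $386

The deviation hurts exactly when the highest competing bid lies strictly between $160 and $357 — underbidding then forfeits a profitable win.
$184: inside the interval → strictly worse (loss $173).
$135: below both → same outcome either way.
$200: inside the interval → strictly worse (loss $157).
$375: above both → same outcome either way.
$102: below both → same outcome either way.
$366: above both → same outcome either way.
$397: above both → same outcome either way.
$386: above both → same outcome either way.
Count: 2.

2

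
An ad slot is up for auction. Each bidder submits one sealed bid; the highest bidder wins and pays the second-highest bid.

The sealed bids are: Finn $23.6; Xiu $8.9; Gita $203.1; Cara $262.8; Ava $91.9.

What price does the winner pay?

Highest bid: Cara at $262.8, so Cara wins.
Second-highest bid: Gita at $203.1 — that is the price the winner pays.

$203.1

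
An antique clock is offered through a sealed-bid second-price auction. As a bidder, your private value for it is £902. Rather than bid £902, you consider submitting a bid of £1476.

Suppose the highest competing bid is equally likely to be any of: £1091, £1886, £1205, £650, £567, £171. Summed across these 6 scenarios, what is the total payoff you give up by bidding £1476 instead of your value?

The deviation costs you only when the competing bid falls strictly between £902 and £1476; elsewhere both bids give the same outcome.
£1091: truthful payoff £0, deviation payoff −£189 → loss £189.
£1886: outcomes coincide → loss £0.
£1205: truthful payoff £0, deviation payoff −£303 → loss £303.
£650: outcomes coincide → loss £0.
£567: outcomes coincide → loss £0.
£171: outcomes coincide → loss £0.
Total loss = £189 + £303 = £492.

£492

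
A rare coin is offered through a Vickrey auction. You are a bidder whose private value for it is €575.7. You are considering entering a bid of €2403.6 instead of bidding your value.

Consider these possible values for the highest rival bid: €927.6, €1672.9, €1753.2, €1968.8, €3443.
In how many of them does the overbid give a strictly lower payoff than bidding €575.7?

4

The deviation hurts exactly when the highest competing bid lies strictly between €575.7 and €2403.6 — overbidding then wins at a price above your value.
€927.6: inside the interval → strictly worse (loss €351.9).
€1672.9: inside the interval → strictly worse (loss €1097.2).
€1753.2: inside the interval → strictly worse (loss €1177.5).
€1968.8: inside the interval → strictly worse (loss €1393.1).
€3443: above both → same outcome either way.
Count: 4.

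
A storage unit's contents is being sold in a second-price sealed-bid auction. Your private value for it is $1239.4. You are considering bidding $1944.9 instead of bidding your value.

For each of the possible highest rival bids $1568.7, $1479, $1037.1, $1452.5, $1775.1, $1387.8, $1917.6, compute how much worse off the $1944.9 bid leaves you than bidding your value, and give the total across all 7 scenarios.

The deviation costs you only when the competing bid falls strictly between $1239.4 and $1944.9; elsewhere both bids give the same outcome.
$1568.7: truthful payoff $0, deviation payoff −$329.3 → loss $329.3.
$1479: truthful payoff $0, deviation payoff −$239.6 → loss $239.6.
$1037.1: outcomes coincide → loss $0.
$1452.5: truthful payoff $0, deviation payoff −$213.1 → loss $213.1.
$1775.1: truthful payoff $0, deviation payoff −$535.7 → loss $535.7.
$1387.8: truthful payoff $0, deviation payoff −$148.4 → loss $148.4.
$1917.6: truthful payoff $0, deviation payoff −$678.2 → loss $678.2.
Total loss = $329.3 + $239.6 + $213.1 + $535.7 + $148.4 + $678.2 = $2144.3.
In a second-price auction your bid sets only whether you win, not what you pay, so bidding your true value is weakly dominant.

$2144.3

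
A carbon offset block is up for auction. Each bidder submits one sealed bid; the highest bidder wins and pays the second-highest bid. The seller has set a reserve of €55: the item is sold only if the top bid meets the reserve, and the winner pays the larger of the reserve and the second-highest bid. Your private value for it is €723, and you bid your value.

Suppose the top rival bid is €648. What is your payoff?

Your bid €723 is the highest and exceeds the reserve.
Price = max(second-highest bid, reserve) = max(€648, €55) = €648.
Payoff = €723 − €648 = €75.

€75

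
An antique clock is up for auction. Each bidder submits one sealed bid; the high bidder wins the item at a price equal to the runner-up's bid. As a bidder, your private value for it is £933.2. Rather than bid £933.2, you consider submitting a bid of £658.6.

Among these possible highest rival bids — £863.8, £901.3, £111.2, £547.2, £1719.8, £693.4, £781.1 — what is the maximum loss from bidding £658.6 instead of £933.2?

£239.8

£863.8: truthful gives £69.4, deviation gives £0 → loss £69.4.
£901.3: truthful gives £31.9, deviation gives £0 → loss £31.9.
£111.2: same outcome either way → loss £0.
£547.2: same outcome either way → loss £0.
£1719.8: same outcome either way → loss £0.
£693.4: truthful gives £239.8, deviation gives £0 → loss £239.8.
£781.1: truthful gives £152.1, deviation gives £0 → loss £152.1.
Maximum loss: £239.8.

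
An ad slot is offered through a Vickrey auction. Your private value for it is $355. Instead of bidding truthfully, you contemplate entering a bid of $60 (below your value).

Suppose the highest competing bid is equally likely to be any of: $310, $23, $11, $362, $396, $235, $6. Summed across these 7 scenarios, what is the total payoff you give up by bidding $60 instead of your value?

The deviation costs you only when the competing bid falls strictly between $60 and $355; elsewhere both bids give the same outcome.
$310: truthful payoff $45, deviation payoff $0 → loss $45.
$23: outcomes coincide → loss $0.
$11: outcomes coincide → loss $0.
$362: outcomes coincide → loss $0.
$396: outcomes coincide → loss $0.
$235: truthful payoff $120, deviation payoff $0 → loss $120.
$6: outcomes coincide → loss $0.
Total loss = $45 + $120 = $165.

$165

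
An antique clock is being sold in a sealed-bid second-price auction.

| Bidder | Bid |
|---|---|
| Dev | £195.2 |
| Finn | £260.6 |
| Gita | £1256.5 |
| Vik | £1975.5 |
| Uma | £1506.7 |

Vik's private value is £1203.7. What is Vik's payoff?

Highest bid: Vik at £1975.5, so Vik wins.
Second-highest bid: Uma at £1506.7 — that is the price the winner pays.
Vik's payoff = value − price = £1203.7 − £1506.7 = −£303.

−£303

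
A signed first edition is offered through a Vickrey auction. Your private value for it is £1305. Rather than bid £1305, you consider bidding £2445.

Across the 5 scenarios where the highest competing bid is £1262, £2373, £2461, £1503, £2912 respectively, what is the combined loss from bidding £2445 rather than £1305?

The deviation costs you only when the competing bid falls strictly between £1305 and £2445; elsewhere both bids give the same outcome.
£1262: outcomes coincide → loss £0.
£2373: truthful payoff £0, deviation payoff −£1068 → loss £1068.
£2461: outcomes coincide → loss £0.
£1503: truthful payoff £0, deviation payoff −£198 → loss £198.
£2912: outcomes coincide → loss £0.
Total loss = £1068 + £198 = £1266.

£1266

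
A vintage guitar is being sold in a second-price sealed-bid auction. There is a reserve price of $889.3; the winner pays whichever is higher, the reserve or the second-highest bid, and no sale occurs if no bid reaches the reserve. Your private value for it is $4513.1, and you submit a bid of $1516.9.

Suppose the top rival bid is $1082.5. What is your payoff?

Your bid $1516.9 is the highest and exceeds the reserve.
Price = max(second-highest bid, reserve) = max($1082.5, $889.3) = $1082.5.
Payoff = $4513.1 − $1082.5 = $3430.6.

$3430.6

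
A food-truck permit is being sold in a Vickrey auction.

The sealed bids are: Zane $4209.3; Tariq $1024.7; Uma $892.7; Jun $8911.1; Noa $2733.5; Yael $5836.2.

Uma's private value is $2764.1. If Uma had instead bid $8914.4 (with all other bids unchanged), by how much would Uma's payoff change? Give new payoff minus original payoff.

The highest bid among the other bidders is $8911.1; Uma's bid doesn't change that.
Original bid $892.7: Uma is not highest (top rival bid is $8911.1); payoff $0.
Alternative bid $8914.4: Uma is highest, pays the top rival bid $8911.1; payoff $2764.1 − $8911.1 = −$6147.
Change in payoff = −$6147 − ($0) = −$6147.

−$6147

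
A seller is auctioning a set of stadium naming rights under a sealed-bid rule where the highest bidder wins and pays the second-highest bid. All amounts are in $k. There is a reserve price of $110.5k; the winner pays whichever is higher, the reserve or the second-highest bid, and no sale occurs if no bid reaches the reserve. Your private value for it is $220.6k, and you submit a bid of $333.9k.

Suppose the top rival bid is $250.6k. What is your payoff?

Your bid $333.9k is the highest and exceeds the reserve.
Price = max(second-highest bid, reserve) = max($250.6k, $110.5k) = $250.6k.
Payoff = $220.6k − $250.6k = −$30k.

−$30k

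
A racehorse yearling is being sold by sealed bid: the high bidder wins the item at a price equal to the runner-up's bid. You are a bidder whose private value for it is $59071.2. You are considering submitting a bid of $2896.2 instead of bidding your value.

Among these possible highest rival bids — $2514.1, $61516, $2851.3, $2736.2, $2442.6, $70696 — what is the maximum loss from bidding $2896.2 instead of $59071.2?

$2514.1: same outcome either way → loss $0.
$61516: same outcome either way → loss $0.
$2851.3: same outcome either way → loss $0.
$2736.2: same outcome either way → loss $0.
$2442.6: same outcome either way → loss $0.
$70696: same outcome either way → loss $0.
Maximum loss: $0.

$0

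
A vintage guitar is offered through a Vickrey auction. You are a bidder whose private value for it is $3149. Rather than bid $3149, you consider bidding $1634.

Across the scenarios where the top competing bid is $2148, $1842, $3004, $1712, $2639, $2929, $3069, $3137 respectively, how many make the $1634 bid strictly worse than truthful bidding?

8

The deviation hurts exactly when the highest competing bid lies strictly between $1634 and $3149 — underbidding then forfeits a profitable win.
$2148: inside the interval → strictly worse (loss $1001).
$1842: inside the interval → strictly worse (loss $1307).
$3004: inside the interval → strictly worse (loss $145).
$1712: inside the interval → strictly worse (loss $1437).
$2639: inside the interval → strictly worse (loss $510).
$2929: inside the interval → strictly worse (loss $220).
$3069: inside the interval → strictly worse (loss $80).
$3137: inside the interval → strictly worse (loss $12).
Count: 8.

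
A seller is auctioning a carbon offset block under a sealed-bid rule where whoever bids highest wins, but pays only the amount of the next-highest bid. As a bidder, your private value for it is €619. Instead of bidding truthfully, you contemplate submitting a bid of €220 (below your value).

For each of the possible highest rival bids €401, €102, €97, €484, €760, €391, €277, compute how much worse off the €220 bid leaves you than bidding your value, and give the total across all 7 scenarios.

€923

The deviation costs you only when the competing bid falls strictly between €220 and €619; elsewhere both bids give the same outcome.
€401: truthful payoff €218, deviation payoff €0 → loss €218.
€102: outcomes coincide → loss €0.
€97: outcomes coincide → loss €0.
€484: truthful payoff €135, deviation payoff €0 → loss €135.
€760: outcomes coincide → loss €0.
€391: truthful payoff €228, deviation payoff €0 → loss €228.
€277: truthful payoff €342, deviation payoff €0 → loss €342.
Total loss = €218 + €135 + €228 + €342 = €923.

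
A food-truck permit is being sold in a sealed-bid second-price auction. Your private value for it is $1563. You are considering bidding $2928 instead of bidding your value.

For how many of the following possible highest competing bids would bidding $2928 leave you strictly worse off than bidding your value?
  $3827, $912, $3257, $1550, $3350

The deviation hurts exactly when the highest competing bid lies strictly between $1563 and $2928 — overbidding then wins at a price above your value.
$3827: above both → same outcome either way.
$912: below both → same outcome either way.
$3257: above both → same outcome either way.
$1550: below both → same outcome either way.
$3350: above both → same outcome either way.
Count: 0.

0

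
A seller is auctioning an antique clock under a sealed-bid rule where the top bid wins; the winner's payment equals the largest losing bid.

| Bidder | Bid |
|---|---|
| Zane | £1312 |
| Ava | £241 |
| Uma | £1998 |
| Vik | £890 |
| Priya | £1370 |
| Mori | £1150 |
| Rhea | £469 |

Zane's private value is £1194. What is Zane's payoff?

Highest bid: Uma at £1998, so Uma wins.
Second-highest bid: Priya at £1370 — that is the price the winner pays.
Zane did not win, so Zane pays nothing and receives nothing: payoff £0.

£0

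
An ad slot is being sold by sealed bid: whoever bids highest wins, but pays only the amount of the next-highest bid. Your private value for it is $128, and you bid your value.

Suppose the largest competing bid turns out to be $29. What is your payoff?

$99

Your bid $128 exceeds the highest competing bid $29, so you win.
In a second-price auction the winner pays the second-highest bid, $29.
Payoff = value − price = $128 − $29 = $99.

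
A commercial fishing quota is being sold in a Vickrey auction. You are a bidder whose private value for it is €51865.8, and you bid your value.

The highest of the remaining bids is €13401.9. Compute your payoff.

€38463.9

Your bid €51865.8 exceeds the highest competing bid €13401.9, so you win.
In a second-price auction the winner pays the second-highest bid, €13401.9.
Payoff = value − price = €51865.8 − €13401.9 = €38463.9.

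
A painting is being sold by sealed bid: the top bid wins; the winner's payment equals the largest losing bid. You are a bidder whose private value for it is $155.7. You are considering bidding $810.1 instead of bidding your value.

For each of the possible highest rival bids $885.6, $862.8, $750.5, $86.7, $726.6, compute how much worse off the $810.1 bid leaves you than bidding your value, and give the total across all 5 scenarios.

The deviation costs you only when the competing bid falls strictly between $155.7 and $810.1; elsewhere both bids give the same outcome.
$885.6: outcomes coincide → loss $0.
$862.8: outcomes coincide → loss $0.
$750.5: truthful payoff $0, deviation payoff −$594.8 → loss $594.8.
$86.7: outcomes coincide → loss $0.
$726.6: truthful payoff $0, deviation payoff −$570.9 → loss $570.9.
Total loss = $594.8 + $570.9 = $1165.7.

$1165.7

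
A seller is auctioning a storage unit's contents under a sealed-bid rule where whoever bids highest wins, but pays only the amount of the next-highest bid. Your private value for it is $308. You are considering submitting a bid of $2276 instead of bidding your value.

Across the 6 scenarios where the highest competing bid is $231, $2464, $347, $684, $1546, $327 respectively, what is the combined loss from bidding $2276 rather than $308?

$1672

The deviation costs you only when the competing bid falls strictly between $308 and $2276; elsewhere both bids give the same outcome.
$231: outcomes coincide → loss $0.
$2464: outcomes coincide → loss $0.
$347: truthful payoff $0, deviation payoff −$39 → loss $39.
$684: truthful payoff $0, deviation payoff −$376 → loss $376.
$1546: truthful payoff $0, deviation payoff −$1238 → loss $1238.
$327: truthful payoff $0, deviation payoff −$19 → loss $19.
Total loss = $39 + $376 + $1238 + $19 = $1672.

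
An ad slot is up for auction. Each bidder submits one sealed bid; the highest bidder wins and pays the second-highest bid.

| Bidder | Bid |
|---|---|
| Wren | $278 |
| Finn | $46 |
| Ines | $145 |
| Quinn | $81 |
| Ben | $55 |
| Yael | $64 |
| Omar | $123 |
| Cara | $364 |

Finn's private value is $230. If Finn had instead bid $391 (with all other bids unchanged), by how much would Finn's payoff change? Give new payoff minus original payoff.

The highest bid among the other bidders is $364; Finn's bid doesn't change that.
Original bid $46: Finn is not highest (top rival bid is $364); payoff $0.
Alternative bid $391: Finn is highest, pays the top rival bid $364; payoff $230 − $364 = −$134.
Change in payoff = −$134 − ($0) = −$134.

−$134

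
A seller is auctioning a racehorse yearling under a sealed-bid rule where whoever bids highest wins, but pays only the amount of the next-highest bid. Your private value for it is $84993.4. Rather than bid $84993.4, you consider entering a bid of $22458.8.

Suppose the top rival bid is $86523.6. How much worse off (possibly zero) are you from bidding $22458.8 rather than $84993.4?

$0

Bidding your value $84993.4: you lose (since $84993.4 < $86523.6). Payoff $0.
Bidding $22458.8: you lose. Payoff $0.
Difference = $0 − $0 = $0; both bids lead to the same outcome because the competing bid is above both your value and your alternative bid.
In a second-price auction your bid sets only whether you win, not what you pay, so bidding your true value is weakly dominant.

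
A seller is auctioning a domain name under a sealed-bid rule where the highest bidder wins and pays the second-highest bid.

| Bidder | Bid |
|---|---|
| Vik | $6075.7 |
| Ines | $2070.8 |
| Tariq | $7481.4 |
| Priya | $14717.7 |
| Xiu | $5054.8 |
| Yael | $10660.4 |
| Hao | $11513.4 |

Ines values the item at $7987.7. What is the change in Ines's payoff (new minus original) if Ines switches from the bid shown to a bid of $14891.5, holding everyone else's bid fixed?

−$6730

The highest bid among the other bidders is $14717.7; Ines's bid doesn't change that.
Original bid $2070.8: Ines is not highest (top rival bid is $14717.7); payoff $0.
Alternative bid $14891.5: Ines is highest, pays the top rival bid $14717.7; payoff $7987.7 − $14717.7 = −$6730.
Change in payoff = −$6730 − ($0) = −$6730.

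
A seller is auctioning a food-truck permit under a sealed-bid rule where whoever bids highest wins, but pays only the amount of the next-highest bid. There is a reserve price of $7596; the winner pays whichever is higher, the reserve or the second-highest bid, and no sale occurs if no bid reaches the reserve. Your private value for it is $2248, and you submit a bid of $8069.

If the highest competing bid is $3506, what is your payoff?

Your bid $8069 is the highest and exceeds the reserve.
Price = max(second-highest bid, reserve) = max($3506, $7596) = $7596.
Payoff = $2248 − $7596 = −$5348.

−$5348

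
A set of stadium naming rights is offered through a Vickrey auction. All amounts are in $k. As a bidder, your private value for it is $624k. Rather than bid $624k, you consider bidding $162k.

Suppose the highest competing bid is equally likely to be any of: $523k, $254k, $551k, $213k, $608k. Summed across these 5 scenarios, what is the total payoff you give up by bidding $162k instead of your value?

$971k

The deviation costs you only when the competing bid falls strictly between $162k and $624k; elsewhere both bids give the same outcome.
$523k: truthful payoff $101k, deviation payoff $0k → loss $101k.
$254k: truthful payoff $370k, deviation payoff $0k → loss $370k.
$551k: truthful payoff $73k, deviation payoff $0k → loss $73k.
$213k: truthful payoff $411k, deviation payoff $0k → loss $411k.
$608k: truthful payoff $16k, deviation payoff $0k → loss $16k.
Total loss = $101k + $370k + $73k + $411k + $16k = $971k.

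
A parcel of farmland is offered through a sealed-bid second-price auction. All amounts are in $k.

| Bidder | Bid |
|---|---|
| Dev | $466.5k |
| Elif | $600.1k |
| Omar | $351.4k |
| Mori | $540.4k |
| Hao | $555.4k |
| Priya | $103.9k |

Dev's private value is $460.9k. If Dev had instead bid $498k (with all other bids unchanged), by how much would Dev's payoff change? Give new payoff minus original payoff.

The highest bid among the other bidders is $600.1k; Dev's bid doesn't change that.
Original bid $466.5k: Dev is not highest (top rival bid is $600.1k); payoff $0k.
Alternative bid $498k: Dev is not highest (top rival bid is $600.1k); payoff $0k.
Change in payoff = $0k − ($0k) = $0k.

$0k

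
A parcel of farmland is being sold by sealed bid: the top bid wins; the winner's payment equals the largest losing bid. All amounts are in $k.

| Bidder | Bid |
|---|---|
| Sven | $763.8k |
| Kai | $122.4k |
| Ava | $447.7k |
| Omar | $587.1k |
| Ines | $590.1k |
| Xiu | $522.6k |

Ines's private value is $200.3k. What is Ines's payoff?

$0k

Highest bid: Sven at $763.8k, so Sven wins.
Second-highest bid: Ines at $590.1k — that is the price the winner pays.
Ines did not win, so Ines pays nothing and receives nothing: payoff $0k.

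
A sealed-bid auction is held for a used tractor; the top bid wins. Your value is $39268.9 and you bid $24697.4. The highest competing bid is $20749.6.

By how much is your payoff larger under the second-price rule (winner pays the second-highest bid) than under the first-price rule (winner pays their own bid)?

$3947.8

You have the highest bid, so you win under either rule.
Second-price: pay $20749.6 → payoff $18519.3.
First-price: pay your own bid $24697.4 → payoff $14571.5.
Difference = $18519.3 − ($14571.5) = $3947.8.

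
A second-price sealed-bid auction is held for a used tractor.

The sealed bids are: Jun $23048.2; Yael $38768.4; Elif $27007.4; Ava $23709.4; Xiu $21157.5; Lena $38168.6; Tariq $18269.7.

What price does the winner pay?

$38168.6

Highest bid: Yael at $38768.4, so Yael wins.
Second-highest bid: Lena at $38168.6 — that is the price the winner pays.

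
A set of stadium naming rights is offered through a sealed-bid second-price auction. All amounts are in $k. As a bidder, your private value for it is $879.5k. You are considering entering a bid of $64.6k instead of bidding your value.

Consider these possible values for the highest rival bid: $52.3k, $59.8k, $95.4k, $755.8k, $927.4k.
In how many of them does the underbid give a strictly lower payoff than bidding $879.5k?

The deviation hurts exactly when the highest competing bid lies strictly between $64.6k and $879.5k — underbidding then forfeits a profitable win.
$52.3k: below both → same outcome either way.
$59.8k: below both → same outcome either way.
$95.4k: inside the interval → strictly worse (loss $784.1k).
$755.8k: inside the interval → strictly worse (loss $123.7k).
$927.4k: above both → same outcome either way.
Count: 2.

2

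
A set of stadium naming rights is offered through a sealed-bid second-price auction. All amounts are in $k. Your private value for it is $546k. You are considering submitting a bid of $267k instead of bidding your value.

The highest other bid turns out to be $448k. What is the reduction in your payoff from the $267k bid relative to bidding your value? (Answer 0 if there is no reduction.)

$98k

Bidding your value $546k: you win (since $546k > $448k) and pay $448k. Payoff $98k.
Bidding $267k: you lose. Payoff $0k.
The competing bid $448k lies between your shaded bid and your value, so underbidding forfeits an item you could have won at a profitable price.
Loss from deviating = $98k − ($0k) = $98k.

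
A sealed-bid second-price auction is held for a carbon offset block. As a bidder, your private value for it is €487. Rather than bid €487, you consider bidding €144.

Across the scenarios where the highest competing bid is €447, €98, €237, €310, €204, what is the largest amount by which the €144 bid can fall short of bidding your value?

€447: truthful gives €40, deviation gives €0 → loss €40.
€98: same outcome either way → loss €0.
€237: truthful gives €250, deviation gives €0 → loss €250.
€310: truthful gives €177, deviation gives €0 → loss €177.
€204: truthful gives €283, deviation gives €0 → loss €283.
Maximum loss: €283.

€283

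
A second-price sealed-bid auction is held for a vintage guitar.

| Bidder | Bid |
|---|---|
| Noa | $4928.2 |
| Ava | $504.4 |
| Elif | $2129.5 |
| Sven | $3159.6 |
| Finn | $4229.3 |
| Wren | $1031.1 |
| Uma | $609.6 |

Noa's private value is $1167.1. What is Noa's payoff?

−$3062.2

Highest bid: Noa at $4928.2, so Noa wins.
Second-highest bid: Finn at $4229.3 — that is the price the winner pays.
Noa's payoff = value − price = $1167.1 − $4229.3 = −$3062.2.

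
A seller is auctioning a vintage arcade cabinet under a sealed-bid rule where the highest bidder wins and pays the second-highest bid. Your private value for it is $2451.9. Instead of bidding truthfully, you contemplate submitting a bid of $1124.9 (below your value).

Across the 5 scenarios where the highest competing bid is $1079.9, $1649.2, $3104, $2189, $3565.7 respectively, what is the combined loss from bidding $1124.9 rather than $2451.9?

The deviation costs you only when the competing bid falls strictly between $1124.9 and $2451.9; elsewhere both bids give the same outcome.
$1079.9: outcomes coincide → loss $0.
$1649.2: truthful payoff $802.7, deviation payoff $0 → loss $802.7.
$3104: outcomes coincide → loss $0.
$2189: truthful payoff $262.9, deviation payoff $0 → loss $262.9.
$3565.7: outcomes coincide → loss $0.
Total loss = $802.7 + $262.9 = $1065.6.
In a second-price auction your bid sets only whether you win, not what you pay, so bidding your true value is weakly dominant.

$1065.6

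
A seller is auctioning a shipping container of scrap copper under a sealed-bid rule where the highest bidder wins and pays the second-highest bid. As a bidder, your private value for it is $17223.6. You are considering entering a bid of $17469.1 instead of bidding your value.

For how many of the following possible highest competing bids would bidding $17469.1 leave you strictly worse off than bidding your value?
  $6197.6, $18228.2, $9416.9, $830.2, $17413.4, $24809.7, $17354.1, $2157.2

2

The deviation hurts exactly when the highest competing bid lies strictly between $17223.6 and $17469.1 — overbidding then wins at a price above your value.
$6197.6: below both → same outcome either way.
$18228.2: above both → same outcome either way.
$9416.9: below both → same outcome either way.
$830.2: below both → same outcome either way.
$17413.4: inside the interval → strictly worse (loss $189.8).
$24809.7: above both → same outcome either way.
$17354.1: inside the interval → strictly worse (loss $130.5).
$2157.2: below both → same outcome either way.
Count: 2.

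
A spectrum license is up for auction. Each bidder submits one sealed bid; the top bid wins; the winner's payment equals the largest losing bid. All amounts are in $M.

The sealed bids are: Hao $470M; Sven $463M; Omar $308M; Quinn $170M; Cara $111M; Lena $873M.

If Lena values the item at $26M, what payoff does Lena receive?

Highest bid: Lena at $873M, so Lena wins.
Second-highest bid: Hao at $470M — that is the price the winner pays.
Lena's payoff = value − price = $26M − $470M = −$444M.

−$444M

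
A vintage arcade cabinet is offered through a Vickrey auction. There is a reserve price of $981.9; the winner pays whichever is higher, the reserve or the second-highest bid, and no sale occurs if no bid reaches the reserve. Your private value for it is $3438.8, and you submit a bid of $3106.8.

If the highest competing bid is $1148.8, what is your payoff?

Your bid $3106.8 is the highest and exceeds the reserve.
Price = max(second-highest bid, reserve) = max($1148.8, $981.9) = $1148.8.
Payoff = $3438.8 − $1148.8 = $2290.

$2290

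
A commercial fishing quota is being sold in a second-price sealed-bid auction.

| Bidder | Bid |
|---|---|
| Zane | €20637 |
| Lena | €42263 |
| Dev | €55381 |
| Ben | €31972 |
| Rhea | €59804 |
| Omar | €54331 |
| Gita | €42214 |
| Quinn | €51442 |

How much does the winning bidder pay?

Highest bid: Rhea at €59804, so Rhea wins.
Second-highest bid: Dev at €55381 — that is the price the winner pays.

€55381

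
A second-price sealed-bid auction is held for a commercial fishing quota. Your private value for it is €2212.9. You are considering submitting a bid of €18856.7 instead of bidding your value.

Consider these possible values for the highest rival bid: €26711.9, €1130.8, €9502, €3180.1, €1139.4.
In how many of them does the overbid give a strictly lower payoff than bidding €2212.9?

2

The deviation hurts exactly when the highest competing bid lies strictly between €2212.9 and €18856.7 — overbidding then wins at a price above your value.
€26711.9: above both → same outcome either way.
€1130.8: below both → same outcome either way.
€9502: inside the interval → strictly worse (loss €7289.1).
€3180.1: inside the interval → strictly worse (loss €967.2).
€1139.4: below both → same outcome either way.
Count: 2.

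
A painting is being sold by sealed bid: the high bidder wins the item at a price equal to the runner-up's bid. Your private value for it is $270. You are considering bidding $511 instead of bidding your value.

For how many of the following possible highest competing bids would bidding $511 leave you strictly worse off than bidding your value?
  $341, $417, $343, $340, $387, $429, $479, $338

8

The deviation hurts exactly when the highest competing bid lies strictly between $270 and $511 — overbidding then wins at a price above your value.
$341: inside the interval → strictly worse (loss $71).
$417: inside the interval → strictly worse (loss $147).
$343: inside the interval → strictly worse (loss $73).
$340: inside the interval → strictly worse (loss $70).
$387: inside the interval → strictly worse (loss $117).
$429: inside the interval → strictly worse (loss $159).
$479: inside the interval → strictly worse (loss $209).
$338: inside the interval → strictly worse (loss $68).
Count: 8.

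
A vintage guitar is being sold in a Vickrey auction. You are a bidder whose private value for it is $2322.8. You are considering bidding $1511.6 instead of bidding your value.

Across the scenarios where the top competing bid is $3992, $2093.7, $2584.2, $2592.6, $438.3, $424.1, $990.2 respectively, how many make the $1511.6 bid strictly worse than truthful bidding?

The deviation hurts exactly when the highest competing bid lies strictly between $1511.6 and $2322.8 — underbidding then forfeits a profitable win.
$3992: above both → same outcome either way.
$2093.7: inside the interval → strictly worse (loss $229.1).
$2584.2: above both → same outcome either way.
$2592.6: above both → same outcome either way.
$438.3: below both → same outcome either way.
$424.1: below both → same outcome either way.
$990.2: below both → same outcome either way.
Count: 1.

1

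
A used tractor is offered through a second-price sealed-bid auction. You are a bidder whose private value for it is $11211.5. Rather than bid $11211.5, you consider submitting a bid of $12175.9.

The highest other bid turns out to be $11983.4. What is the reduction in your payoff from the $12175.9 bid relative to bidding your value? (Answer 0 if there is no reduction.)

Bidding your value $11211.5: you lose (since $11211.5 < $11983.4). Payoff $0.
Bidding $12175.9: you win and pay $11983.4. Payoff $11211.5 − $11983.4 = −$771.9.
The competing bid $11983.4 lies between your value and your inflated bid, so overbidding wins an item priced above your value.
Loss from deviating = $0 − (−$771.9) = $771.9.

$771.9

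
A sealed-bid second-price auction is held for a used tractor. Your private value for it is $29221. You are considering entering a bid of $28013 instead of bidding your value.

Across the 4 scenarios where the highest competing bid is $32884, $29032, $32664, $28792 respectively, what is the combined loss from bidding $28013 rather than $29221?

The deviation costs you only when the competing bid falls strictly between $28013 and $29221; elsewhere both bids give the same outcome.
$32884: outcomes coincide → loss $0.
$29032: truthful payoff $189, deviation payoff $0 → loss $189.
$32664: outcomes coincide → loss $0.
$28792: truthful payoff $429, deviation payoff $0 → loss $429.
Total loss = $189 + $429 = $618.

$618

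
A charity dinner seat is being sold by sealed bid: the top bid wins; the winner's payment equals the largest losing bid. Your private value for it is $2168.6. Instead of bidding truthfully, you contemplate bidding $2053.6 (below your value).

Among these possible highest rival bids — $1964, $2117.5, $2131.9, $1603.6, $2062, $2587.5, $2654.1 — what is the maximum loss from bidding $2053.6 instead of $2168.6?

$106.6

$1964: same outcome either way → loss $0.
$2117.5: truthful gives $51.1, deviation gives $0 → loss $51.1.
$2131.9: truthful gives $36.7, deviation gives $0 → loss $36.7.
$1603.6: same outcome either way → loss $0.
$2062: truthful gives $106.6, deviation gives $0 → loss $106.6.
$2587.5: same outcome either way → loss $0.
$2654.1: same outcome either way → loss $0.
Maximum loss: $106.6.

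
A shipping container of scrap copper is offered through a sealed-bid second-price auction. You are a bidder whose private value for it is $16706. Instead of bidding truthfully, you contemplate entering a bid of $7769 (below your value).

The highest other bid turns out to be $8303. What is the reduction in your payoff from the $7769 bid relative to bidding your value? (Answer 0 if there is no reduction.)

Bidding your value $16706: you win (since $16706 > $8303) and pay $8303. Payoff $8403.
Bidding $7769: you lose. Payoff $0.
The competing bid $8303 lies between your shaded bid and your value, so underbidding forfeits an item you could have won at a profitable price.
Loss from deviating = $8403 − ($0) = $8403.
In a second-price auction your bid sets only whether you win, not what you pay, so bidding your true value is weakly dominant.

$8403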